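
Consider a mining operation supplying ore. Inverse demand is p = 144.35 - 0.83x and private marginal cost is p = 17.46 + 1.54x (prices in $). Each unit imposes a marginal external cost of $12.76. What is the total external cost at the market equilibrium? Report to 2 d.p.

$683.17

Market equilibrium (private): 17.46 + 1.54x = 144.35 - 0.83x → x_m = 53.5401.
Total external cost = MEC × x_m = 12.76 × 53.5401 = 683.1717.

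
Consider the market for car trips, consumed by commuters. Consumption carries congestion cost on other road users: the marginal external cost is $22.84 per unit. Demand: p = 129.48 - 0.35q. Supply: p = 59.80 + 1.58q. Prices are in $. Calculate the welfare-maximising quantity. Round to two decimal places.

Social marginal benefit = demand − MEC = 106.64 - 0.35q.
Set SMB = MC: 106.64 - 0.35q = 59.80 + 1.58q → q* = 24.2694.

q* = 24.27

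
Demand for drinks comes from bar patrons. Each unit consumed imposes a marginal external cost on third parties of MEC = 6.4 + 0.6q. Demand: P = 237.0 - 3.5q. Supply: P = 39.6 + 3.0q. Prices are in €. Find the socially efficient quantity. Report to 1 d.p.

Social marginal benefit = demand − MEC = 230.6 - 4.1q.
Set SMB = MC: 230.6 - 4.1q = 39.6 + 3.0q → q* = 26.9014.

q* = 26.9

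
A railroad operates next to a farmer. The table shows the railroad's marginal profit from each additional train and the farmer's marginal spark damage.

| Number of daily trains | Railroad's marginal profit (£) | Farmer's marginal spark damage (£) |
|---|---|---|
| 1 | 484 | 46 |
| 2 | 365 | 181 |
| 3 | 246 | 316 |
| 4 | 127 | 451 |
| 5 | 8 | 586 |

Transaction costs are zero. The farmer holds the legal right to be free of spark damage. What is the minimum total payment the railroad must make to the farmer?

£227

Efficient level: marginal profit ≥ marginal spark damage through level 2, so k* = 2.
With the farmer holding the right, the railroad must at least compensate total damage at k*: 46 + 181 = 227.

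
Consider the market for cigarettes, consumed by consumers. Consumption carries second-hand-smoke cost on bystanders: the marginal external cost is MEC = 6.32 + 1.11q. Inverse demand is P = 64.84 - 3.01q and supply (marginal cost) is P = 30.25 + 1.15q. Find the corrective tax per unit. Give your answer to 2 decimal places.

Social marginal benefit = demand − MEC = 58.52 - 4.12q.
Set SMB = MC: 58.52 - 4.12q = 30.25 + 1.15q → q* = 5.3643.
The Pigouvian tax equals MEC at q*: 6.32 + 1.11×5.3643 = 12.2744.

tax = 12.27 per unit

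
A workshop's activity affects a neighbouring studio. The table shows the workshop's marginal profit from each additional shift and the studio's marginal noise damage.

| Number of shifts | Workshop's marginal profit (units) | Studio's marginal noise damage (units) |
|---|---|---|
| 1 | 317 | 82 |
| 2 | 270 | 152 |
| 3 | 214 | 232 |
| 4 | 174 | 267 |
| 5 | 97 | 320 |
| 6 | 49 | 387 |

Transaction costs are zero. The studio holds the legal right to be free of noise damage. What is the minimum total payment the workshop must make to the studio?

234

Efficient level: marginal profit ≥ marginal noise damage through level 2, so k* = 2.
With the studio holding the right, the workshop must at least compensate total damage at k*: 82 + 152 = 234.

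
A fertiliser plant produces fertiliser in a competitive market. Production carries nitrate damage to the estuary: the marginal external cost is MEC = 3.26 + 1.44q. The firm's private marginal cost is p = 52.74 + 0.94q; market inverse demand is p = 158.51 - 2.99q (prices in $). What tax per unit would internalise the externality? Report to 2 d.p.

tax = $30.75 per unit

Social marginal cost = private MC + MEC = 56.00 + 2.38q.
Set SMC = demand: 56.00 + 2.38q = 158.51 - 2.99q → q* = 19.0894.
The Pigouvian tax equals MEC at q*: 3.26 + 1.44×19.0894 = 30.7487.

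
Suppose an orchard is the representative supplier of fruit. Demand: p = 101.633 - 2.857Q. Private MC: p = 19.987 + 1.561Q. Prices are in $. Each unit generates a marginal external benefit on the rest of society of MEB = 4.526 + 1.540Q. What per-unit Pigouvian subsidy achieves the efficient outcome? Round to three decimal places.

Social marginal cost = private MC − MEB = 15.461 + 0.021Q.
Set SMC = demand: 15.461 + 0.021Q = 101.633 - 2.857Q → Q* = 29.9416.
The Pigouvian subsidy equals MEB at Q*: 4.526 + 1.540×29.9416 = 50.6361.

subsidy = $50.636 per unit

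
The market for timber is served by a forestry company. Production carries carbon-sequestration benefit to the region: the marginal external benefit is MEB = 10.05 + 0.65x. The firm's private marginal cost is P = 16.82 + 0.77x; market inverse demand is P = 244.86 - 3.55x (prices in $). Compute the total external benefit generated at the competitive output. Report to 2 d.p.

$1436.11

Market equilibrium (private): 16.82 + 0.77x = 244.86 - 3.55x → x_m = 52.7870.
Total external benefit = ∫₀^{x_m} (10.05 + 0.65x) dx = 10.05×52.7870 + ½×0.65×52.7870² = 1436.1112.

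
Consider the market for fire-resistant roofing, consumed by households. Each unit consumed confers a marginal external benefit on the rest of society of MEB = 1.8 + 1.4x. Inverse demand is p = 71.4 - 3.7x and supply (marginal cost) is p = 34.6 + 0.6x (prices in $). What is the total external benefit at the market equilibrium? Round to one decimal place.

$66.7

Market equilibrium (private): 34.6 + 0.6x = 71.4 - 3.7x → x_m = 8.5581.
Total external benefit = ∫₀^{x_m} (1.8 + 1.4x) dx = 1.8×8.5581 + ½×1.4×8.5581² = 66.6733.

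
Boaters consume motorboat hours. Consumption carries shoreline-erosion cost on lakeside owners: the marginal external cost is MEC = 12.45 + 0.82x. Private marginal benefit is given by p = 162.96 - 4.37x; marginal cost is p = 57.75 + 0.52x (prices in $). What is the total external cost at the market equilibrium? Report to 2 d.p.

$457.66

Market equilibrium (private): 57.75 + 0.52x = 162.96 - 4.37x → x_m = 21.5153.
Total external cost = ∫₀^{x_m} (12.45 + 0.82x) dx = 12.45×21.5153 + ½×0.82×21.5153² = 457.6578.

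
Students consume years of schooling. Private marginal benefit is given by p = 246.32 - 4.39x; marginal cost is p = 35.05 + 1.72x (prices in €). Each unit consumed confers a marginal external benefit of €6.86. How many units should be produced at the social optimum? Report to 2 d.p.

Social marginal benefit = demand + MEB = 253.18 - 4.39x.
Set SMB = MC: 253.18 - 4.39x = 35.05 + 1.72x → x* = 35.7005.

x* = 35.70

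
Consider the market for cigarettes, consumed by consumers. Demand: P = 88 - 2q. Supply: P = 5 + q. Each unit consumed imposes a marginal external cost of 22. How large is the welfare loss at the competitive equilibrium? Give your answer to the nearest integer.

DWL = 81

Market equilibrium (private): 5 + q = 88 - 2q → q_m = 27.6667.
Social marginal benefit = demand − MEC = 66 - 2q.
Set SMB = MC: 66 - 2q = 5 + q → q* = 20.3333.
The welfare-loss triangle has base |q_m − q*| and height MEC(q_m) (the vertical gap between SMB and MC is zero at q* and MEC at q_m).
DWL = ½ × 7.3334 × 22.0000 = 80.6674.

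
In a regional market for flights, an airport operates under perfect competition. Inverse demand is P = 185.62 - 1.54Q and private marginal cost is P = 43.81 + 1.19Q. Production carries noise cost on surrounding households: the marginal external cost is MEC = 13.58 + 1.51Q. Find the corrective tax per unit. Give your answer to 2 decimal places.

Social marginal cost = private MC + MEC = 57.39 + 2.70Q.
Set SMC = demand: 57.39 + 2.70Q = 185.62 - 1.54Q → Q* = 30.2429.
The Pigouvian tax equals MEC at Q*: 13.58 + 1.51×30.2429 = 59.2468.

tax = 59.25 per unit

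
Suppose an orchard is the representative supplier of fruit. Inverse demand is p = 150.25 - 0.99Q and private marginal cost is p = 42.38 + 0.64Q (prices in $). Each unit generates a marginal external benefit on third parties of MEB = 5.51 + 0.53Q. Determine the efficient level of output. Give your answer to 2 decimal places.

Q* = 103.07

Social marginal cost = private MC − MEB = 36.87 + 0.11Q.
Set SMC = demand: 36.87 + 0.11Q = 150.25 - 0.99Q → Q* = 103.0727.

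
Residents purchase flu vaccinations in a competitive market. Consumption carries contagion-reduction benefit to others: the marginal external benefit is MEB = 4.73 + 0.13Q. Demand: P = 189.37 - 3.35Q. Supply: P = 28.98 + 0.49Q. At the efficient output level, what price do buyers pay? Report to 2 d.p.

Social marginal benefit = demand + MEB = 194.10 - 3.22Q.
Set SMB = MC: 194.10 - 3.22Q = 28.98 + 0.49Q → Q* = 44.5067.
Consumer price on the demand curve at Q*: 189.37 − 3.35×44.5067 = 40.2726.

P = 40.27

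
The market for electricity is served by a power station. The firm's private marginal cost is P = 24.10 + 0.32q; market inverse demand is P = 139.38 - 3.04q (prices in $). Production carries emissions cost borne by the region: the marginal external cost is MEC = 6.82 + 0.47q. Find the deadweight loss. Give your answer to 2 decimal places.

DWL = $68.73

Market equilibrium (private): 24.10 + 0.32q = 139.38 - 3.04q → q_m = 34.3095.
Social marginal cost = private MC + MEC = 30.92 + 0.79q.
Set SMC = demand: 30.92 + 0.79q = 139.38 - 3.04q → q* = 28.3185.
Height of the DWL triangle at q_m is SMC(q_m) − demand(q_m) = MEC(q_m) = 22.9455.
DWL = ½ × 5.9910 × 22.9455 = 68.7332.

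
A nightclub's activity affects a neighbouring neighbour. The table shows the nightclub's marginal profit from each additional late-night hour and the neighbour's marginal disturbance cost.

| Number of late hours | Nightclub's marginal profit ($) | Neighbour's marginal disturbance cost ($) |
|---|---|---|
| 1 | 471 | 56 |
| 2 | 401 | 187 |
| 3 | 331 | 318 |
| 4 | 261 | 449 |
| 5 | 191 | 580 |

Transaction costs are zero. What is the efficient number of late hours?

Bargaining reaches the level where marginal profit last exceeds marginal disturbance cost.
That holds through level 3 (331 ≥ 318) but not at 4 (261 < 449).

3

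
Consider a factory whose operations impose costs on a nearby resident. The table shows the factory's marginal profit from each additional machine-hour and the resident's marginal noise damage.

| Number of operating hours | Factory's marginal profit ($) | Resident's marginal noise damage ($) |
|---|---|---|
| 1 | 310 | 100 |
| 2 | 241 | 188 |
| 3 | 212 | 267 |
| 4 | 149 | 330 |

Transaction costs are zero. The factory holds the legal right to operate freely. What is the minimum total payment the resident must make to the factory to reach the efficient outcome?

Left alone the factory would choose level 4 (marginal profit stays positive).
Efficient level: k* = 2 (marginal profit ≥ marginal noise damage through 2).
The resident must at least cover the factory's forgone profit from cutting 4→2: 212 + 149 = 361.

$361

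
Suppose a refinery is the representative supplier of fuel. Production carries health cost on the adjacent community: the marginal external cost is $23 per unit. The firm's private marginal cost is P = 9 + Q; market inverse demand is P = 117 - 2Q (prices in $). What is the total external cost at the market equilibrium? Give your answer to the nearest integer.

Market equilibrium (private): 9 + Q = 117 - 2Q → Q_m = 36.0000.
Total external cost = MEC × Q_m = 23 × 36.0000 = 828.0000.

$828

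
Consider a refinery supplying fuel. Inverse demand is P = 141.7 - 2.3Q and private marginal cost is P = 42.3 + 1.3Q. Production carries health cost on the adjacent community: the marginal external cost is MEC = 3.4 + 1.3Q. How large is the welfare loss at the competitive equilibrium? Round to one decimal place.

DWL = 157.6

Market equilibrium (private): 42.3 + 1.3Q = 141.7 - 2.3Q → Q_m = 27.6111.
Social marginal cost = private MC + MEC = 45.7 + 2.6Q.
Set SMC = demand: 45.7 + 2.6Q = 141.7 - 2.3Q → Q* = 19.5918.
Height of the DWL triangle at Q_m is SMC(Q_m) − demand(Q_m) = MEC(Q_m) = 39.2944.
DWL = ½ × 8.0193 × 39.2944 = 157.5568.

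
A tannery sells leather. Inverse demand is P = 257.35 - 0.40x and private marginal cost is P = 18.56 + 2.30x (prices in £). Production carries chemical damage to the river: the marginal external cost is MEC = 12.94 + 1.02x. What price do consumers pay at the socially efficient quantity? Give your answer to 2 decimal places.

Social marginal cost = private MC + MEC = 31.50 + 3.32x.
Set SMC = demand: 31.50 + 3.32x = 257.35 - 0.40x → x* = 60.7124.
Consumer price on the demand curve at x*: 257.35 − 0.40×60.7124 = 233.0650.

P = £233.07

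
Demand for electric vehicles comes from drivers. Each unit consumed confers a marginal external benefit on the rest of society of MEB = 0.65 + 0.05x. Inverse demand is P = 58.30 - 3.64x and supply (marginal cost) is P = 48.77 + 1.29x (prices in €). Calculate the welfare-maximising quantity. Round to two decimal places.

x* = 2.09

Social marginal benefit = demand + MEB = 58.95 - 3.59x.
Set SMB = MC: 58.95 - 3.59x = 48.77 + 1.29x → x* = 2.0861.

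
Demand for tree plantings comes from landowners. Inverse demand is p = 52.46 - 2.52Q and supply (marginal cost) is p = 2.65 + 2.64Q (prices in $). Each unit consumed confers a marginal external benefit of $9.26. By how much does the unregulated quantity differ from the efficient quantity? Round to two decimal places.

Market equilibrium (private): 2.65 + 2.64Q = 52.46 - 2.52Q → Q_m = 9.6531.
Social marginal benefit = demand + MEB = 61.72 - 2.52Q.
Set SMB = MC: 61.72 - 2.52Q = 2.65 + 2.64Q → Q* = 11.4477.
Gap = |9.6531 − 11.4477| = 1.7946.

1.79 units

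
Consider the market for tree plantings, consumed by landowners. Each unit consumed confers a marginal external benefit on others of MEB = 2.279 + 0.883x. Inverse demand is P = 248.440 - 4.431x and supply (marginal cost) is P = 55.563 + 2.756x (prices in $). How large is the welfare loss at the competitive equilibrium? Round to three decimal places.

DWL = $53.518

Market equilibrium (private): 55.563 + 2.756x = 248.440 - 4.431x → x_m = 26.8369.
Social marginal benefit = demand + MEB = 250.719 - 3.548x.
Set SMB = MC: 250.719 - 3.548x = 55.563 + 2.756x → x* = 30.9575.
Between x* and x_m the wedge SMB − MC runs linearly from 0 to MEB(x_m), so the loss is a triangle.
DWL = ½ × 4.1206 × 25.9760 = 53.5184.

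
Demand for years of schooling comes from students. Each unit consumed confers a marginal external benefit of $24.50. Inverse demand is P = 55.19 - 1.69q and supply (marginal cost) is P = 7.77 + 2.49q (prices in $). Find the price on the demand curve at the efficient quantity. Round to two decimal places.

P = $26.11

Social marginal benefit = demand + MEB = 79.69 - 1.69q.
Set SMB = MC: 79.69 - 1.69q = 7.77 + 2.49q → q* = 17.2057.
Consumer price on the demand curve at q*: 55.19 − 1.69×17.2057 = 26.1124.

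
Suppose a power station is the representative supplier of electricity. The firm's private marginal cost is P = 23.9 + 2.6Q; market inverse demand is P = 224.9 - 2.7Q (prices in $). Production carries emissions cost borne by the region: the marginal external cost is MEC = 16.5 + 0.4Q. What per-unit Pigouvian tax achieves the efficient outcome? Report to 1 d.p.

Social marginal cost = private MC + MEC = 40.4 + 3.0Q.
Set SMC = demand: 40.4 + 3.0Q = 224.9 - 2.7Q → Q* = 32.3684.
The Pigouvian tax equals MEC at Q*: 16.5 + 0.4×32.3684 = 29.4474.

tax = $29.4 per unit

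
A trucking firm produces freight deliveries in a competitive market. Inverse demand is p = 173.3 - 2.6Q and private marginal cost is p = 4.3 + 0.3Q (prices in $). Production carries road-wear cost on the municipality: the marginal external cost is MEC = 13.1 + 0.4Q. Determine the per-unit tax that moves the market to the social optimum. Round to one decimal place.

Social marginal cost = private MC + MEC = 17.4 + 0.7Q.
Set SMC = demand: 17.4 + 0.7Q = 173.3 - 2.6Q → Q* = 47.2424.
The Pigouvian tax equals MEC at Q*: 13.1 + 0.4×47.2424 = 31.9970.

tax = $32.0 per unit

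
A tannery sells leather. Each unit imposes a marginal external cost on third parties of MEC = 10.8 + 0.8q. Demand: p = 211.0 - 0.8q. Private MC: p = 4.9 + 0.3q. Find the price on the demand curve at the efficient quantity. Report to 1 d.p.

Social marginal cost = private MC + MEC = 15.7 + 1.1q.
Set SMC = demand: 15.7 + 1.1q = 211.0 - 0.8q → q* = 102.7895.
Consumer price on the demand curve at q*: 211.0 − 0.8×102.7895 = 128.7684.

P = 128.8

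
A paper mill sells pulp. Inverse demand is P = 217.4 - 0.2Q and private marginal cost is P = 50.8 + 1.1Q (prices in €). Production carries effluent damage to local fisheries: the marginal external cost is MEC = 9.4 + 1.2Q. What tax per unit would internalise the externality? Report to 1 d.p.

tax = €84.9 per unit

Social marginal cost = private MC + MEC = 60.2 + 2.3Q.
Set SMC = demand: 60.2 + 2.3Q = 217.4 - 0.2Q → Q* = 62.8800.
The Pigouvian tax equals MEC at Q*: 9.4 + 1.2×62.8800 = 84.8560.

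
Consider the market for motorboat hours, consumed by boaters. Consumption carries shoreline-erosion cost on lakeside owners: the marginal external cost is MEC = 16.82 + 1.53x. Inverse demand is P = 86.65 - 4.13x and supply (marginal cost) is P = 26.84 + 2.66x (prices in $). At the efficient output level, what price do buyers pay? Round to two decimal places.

Social marginal benefit = demand − MEC = 69.83 - 5.66x.
Set SMB = MC: 69.83 - 5.66x = 26.84 + 2.66x → x* = 5.1671.
Consumer price on the demand curve at x*: 86.65 − 4.13×5.1671 = 65.3099.

P = $65.31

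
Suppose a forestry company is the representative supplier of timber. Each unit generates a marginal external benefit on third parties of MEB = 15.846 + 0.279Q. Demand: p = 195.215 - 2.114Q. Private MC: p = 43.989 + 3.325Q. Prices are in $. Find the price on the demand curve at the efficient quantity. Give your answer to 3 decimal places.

Social marginal cost = private MC − MEB = 28.143 + 3.046Q.
Set SMC = demand: 28.143 + 3.046Q = 195.215 - 2.114Q → Q* = 32.3783.
Consumer price on the demand curve at Q*: 195.215 − 2.114×32.3783 = 126.7673.

P = $126.767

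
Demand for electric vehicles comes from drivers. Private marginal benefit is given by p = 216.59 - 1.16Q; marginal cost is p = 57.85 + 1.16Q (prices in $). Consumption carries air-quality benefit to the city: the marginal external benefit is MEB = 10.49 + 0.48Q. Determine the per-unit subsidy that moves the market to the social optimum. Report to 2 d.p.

Social marginal benefit = demand + MEB = 227.08 - 0.68Q.
Set SMB = MC: 227.08 - 0.68Q = 57.85 + 1.16Q → Q* = 91.9728.
The Pigouvian subsidy equals MEB at Q*: 10.49 + 0.48×91.9728 = 54.6369.

subsidy = $54.64 per unit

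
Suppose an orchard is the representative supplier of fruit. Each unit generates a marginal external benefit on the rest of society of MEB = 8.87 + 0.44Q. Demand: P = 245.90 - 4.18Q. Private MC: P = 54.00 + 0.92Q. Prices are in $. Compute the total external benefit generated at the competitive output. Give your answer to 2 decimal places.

Market equilibrium (private): 54.00 + 0.92Q = 245.90 - 4.18Q → Q_m = 37.6275.
Total external benefit = ∫₀^{Q_m} (8.87 + 0.44Q) dQ = 8.87×37.6275 + ½×0.44×37.6275² = 645.2383.

$645.24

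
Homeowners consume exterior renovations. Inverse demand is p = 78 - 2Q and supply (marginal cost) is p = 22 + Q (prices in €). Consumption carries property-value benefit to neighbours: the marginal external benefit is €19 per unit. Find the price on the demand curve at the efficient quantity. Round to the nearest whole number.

Social marginal benefit = demand + MEB = 97 - 2Q.
Set SMB = MC: 97 - 2Q = 22 + Q → Q* = 25.0000.
Consumer price on the demand curve at Q*: 78 − 2×25.0000 = 28.0000.

P = €28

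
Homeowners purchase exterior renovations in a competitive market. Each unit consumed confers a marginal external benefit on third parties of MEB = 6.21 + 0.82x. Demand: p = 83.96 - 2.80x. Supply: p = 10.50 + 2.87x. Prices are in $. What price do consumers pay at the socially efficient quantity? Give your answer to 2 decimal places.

Social marginal benefit = demand + MEB = 90.17 - 1.98x.
Set SMB = MC: 90.17 - 1.98x = 10.50 + 2.87x → x* = 16.4268.
Consumer price on the demand curve at x*: 83.96 − 2.80×16.4268 = 37.9650.

P = $37.96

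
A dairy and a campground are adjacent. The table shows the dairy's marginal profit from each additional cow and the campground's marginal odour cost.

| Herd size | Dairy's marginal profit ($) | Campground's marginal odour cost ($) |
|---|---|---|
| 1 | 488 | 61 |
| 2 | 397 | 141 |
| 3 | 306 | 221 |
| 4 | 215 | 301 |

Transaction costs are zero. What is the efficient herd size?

Bargaining reaches the level where marginal profit last exceeds marginal odour cost.
That holds through level 3 (306 ≥ 221) but not at 4 (215 < 301).

3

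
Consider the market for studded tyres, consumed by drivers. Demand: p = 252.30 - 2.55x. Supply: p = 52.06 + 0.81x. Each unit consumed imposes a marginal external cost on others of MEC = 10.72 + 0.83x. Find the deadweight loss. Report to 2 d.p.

DWL = 432.23

Market equilibrium (private): 52.06 + 0.81x = 252.30 - 2.55x → x_m = 59.5952.
Social marginal benefit = demand − MEC = 241.58 - 3.38x.
Set SMB = MC: 241.58 - 3.38x = 52.06 + 0.81x → x* = 45.2315.
The welfare-loss triangle has base |x_m − x*| and height MEC(x_m) (the vertical gap between SMB and MC is zero at x* and MEC at x_m).
DWL = ½ × 14.3637 × 60.1840 = 432.2325.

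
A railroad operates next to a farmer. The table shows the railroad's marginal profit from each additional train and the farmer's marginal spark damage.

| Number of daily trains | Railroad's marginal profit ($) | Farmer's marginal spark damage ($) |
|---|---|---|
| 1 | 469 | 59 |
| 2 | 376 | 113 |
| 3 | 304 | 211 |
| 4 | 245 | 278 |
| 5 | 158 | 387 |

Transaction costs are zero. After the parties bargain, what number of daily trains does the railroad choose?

3

Bargaining reaches the level where marginal profit last exceeds marginal spark damage.
That holds through level 3 (304 ≥ 211) but not at 4 (245 < 278).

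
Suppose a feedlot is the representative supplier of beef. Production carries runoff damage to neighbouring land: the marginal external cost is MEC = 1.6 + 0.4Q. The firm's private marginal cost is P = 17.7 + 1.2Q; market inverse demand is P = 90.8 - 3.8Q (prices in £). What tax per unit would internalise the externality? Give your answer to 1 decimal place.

tax = £6.9 per unit

Social marginal cost = private MC + MEC = 19.3 + 1.6Q.
Set SMC = demand: 19.3 + 1.6Q = 90.8 - 3.8Q → Q* = 13.2407.
The Pigouvian tax equals MEC at Q*: 1.6 + 0.4×13.2407 = 6.8963.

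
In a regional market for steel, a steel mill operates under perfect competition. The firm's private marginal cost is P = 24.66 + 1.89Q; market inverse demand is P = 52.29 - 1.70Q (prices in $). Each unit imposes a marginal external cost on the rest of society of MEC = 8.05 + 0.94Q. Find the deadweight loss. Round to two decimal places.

DWL = $25.79

Market equilibrium (private): 24.66 + 1.89Q = 52.29 - 1.70Q → Q_m = 7.6964.
Social marginal cost = private MC + MEC = 32.71 + 2.83Q.
Set SMC = demand: 32.71 + 2.83Q = 52.29 - 1.70Q → Q* = 4.3223.
The loss is the area between SMC and demand from Q* to Q_m; with linear curves that's a triangle of height MEC(Q_m).
DWL = ½ × 3.3741 × 15.2846 = 25.7859.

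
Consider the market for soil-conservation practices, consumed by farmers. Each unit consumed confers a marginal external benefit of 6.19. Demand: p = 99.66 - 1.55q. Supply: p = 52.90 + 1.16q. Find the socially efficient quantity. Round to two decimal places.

q* = 19.54

Social marginal benefit = demand + MEB = 105.85 - 1.55q.
Set SMB = MC: 105.85 - 1.55q = 52.90 + 1.16q → q* = 19.5387.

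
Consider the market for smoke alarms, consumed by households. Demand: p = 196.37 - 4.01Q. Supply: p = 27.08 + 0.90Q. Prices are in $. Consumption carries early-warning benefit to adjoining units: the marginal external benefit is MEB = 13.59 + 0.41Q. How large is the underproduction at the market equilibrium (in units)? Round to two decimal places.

6.16 units

Market equilibrium (private): 27.08 + 0.90Q = 196.37 - 4.01Q → Q_m = 34.4786.
Social marginal benefit = demand + MEB = 209.96 - 3.60Q.
Set SMB = MC: 209.96 - 3.60Q = 27.08 + 0.90Q → Q* = 40.6400.
Gap = |34.4786 − 40.6400| = 6.1614.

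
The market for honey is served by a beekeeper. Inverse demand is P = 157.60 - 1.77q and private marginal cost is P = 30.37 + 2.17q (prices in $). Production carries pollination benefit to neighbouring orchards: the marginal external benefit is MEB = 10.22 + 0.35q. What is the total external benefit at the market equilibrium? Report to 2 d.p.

Market equilibrium (private): 30.37 + 2.17q = 157.60 - 1.77q → q_m = 32.2919.
Total external benefit = ∫₀^{q_m} (10.22 + 0.35q) dq = 10.22×32.2919 + ½×0.35×32.2919² = 512.5074.

$512.51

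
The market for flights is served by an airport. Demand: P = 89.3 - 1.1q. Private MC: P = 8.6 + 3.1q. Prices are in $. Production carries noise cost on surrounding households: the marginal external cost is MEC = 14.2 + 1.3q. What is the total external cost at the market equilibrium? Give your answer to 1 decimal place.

$512.8

Market equilibrium (private): 8.6 + 3.1q = 89.3 - 1.1q → q_m = 19.2143.
Total external cost = ∫₀^{q_m} (14.2 + 1.3q) dq = 14.2×19.2143 + ½×1.3×19.2143² = 512.8161.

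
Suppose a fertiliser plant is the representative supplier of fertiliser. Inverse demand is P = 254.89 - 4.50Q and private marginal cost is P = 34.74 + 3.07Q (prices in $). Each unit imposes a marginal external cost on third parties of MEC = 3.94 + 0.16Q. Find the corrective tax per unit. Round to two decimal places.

tax = $8.42 per unit

Social marginal cost = private MC + MEC = 38.68 + 3.23Q.
Set SMC = demand: 38.68 + 3.23Q = 254.89 - 4.50Q → Q* = 27.9702.
The Pigouvian tax equals MEC at Q*: 3.94 + 0.16×27.9702 = 8.4152.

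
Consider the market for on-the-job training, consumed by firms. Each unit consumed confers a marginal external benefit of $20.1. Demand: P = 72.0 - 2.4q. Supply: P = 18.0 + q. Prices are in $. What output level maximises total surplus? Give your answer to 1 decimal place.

q* = 21.8

Social marginal benefit = demand + MEB = 92.1 - 2.4q.
Set SMB = MC: 92.1 - 2.4q = 18.0 + q → q* = 21.7941.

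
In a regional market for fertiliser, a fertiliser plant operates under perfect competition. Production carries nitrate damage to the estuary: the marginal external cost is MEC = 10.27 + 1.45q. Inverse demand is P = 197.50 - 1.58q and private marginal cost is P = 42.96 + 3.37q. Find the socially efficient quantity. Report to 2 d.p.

q* = 22.54

Social marginal cost = private MC + MEC = 53.23 + 4.82q.
Set SMC = demand: 53.23 + 4.82q = 197.50 - 1.58q → q* = 22.5422.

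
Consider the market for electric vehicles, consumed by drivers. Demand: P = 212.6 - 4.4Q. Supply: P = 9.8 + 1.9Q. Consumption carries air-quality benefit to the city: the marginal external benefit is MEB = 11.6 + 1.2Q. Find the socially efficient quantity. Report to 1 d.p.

Social marginal benefit = demand + MEB = 224.2 - 3.2Q.
Set SMB = MC: 224.2 - 3.2Q = 9.8 + 1.9Q → Q* = 42.0392.

Q* = 42.0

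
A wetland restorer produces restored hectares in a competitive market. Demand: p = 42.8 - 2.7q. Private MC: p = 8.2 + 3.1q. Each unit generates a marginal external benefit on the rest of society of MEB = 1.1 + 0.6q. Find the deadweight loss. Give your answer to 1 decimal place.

DWL = 2.1

Market equilibrium (private): 8.2 + 3.1q = 42.8 - 2.7q → q_m = 5.9655.
Social marginal cost = private MC − MEB = 7.1 + 2.5q.
Set SMC = demand: 7.1 + 2.5q = 42.8 - 2.7q → q* = 6.8654.
The welfare-loss triangle has base |q_m − q*| and height MEB(q_m) (the vertical gap between SMC and demand is zero at q* and MEB at q_m).
DWL = ½ × 0.8999 × 4.6793 = 2.1055.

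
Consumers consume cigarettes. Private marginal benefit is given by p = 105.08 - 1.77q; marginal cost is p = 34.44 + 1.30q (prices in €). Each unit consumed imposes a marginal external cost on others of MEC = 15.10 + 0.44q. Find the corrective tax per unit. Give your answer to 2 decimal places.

tax = €22.06 per unit

Social marginal benefit = demand − MEC = 89.98 - 2.21q.
Set SMB = MC: 89.98 - 2.21q = 34.44 + 1.30q → q* = 15.8234.
The Pigouvian tax equals MEC at q*: 15.10 + 0.44×15.8234 = 22.0623.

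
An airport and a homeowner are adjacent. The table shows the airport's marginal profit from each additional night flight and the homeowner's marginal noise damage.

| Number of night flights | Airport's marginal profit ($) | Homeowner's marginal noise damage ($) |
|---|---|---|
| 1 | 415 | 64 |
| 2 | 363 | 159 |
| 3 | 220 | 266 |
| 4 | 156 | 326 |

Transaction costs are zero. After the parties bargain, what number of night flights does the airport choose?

2

Bargaining reaches the level where marginal profit last exceeds marginal noise damage.
That holds through level 2 (363 ≥ 159) but not at 3 (220 < 266).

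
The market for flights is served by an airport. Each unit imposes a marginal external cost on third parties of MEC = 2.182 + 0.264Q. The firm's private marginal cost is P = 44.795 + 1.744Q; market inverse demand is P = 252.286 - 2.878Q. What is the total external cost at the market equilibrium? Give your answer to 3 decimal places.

Market equilibrium (private): 44.795 + 1.744Q = 252.286 - 2.878Q → Q_m = 44.8920.
Total external cost = ∫₀^{Q_m} (2.182 + 0.264Q) dQ = 2.182×44.8920 + ½×0.264×44.8920² = 363.9728.

363.973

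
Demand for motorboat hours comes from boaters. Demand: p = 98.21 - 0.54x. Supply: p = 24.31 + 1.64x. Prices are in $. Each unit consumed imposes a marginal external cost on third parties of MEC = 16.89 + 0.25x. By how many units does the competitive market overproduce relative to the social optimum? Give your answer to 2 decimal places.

Market equilibrium (private): 24.31 + 1.64x = 98.21 - 0.54x → x_m = 33.8991.
Social marginal benefit = demand − MEC = 81.32 - 0.79x.
Set SMB = MC: 81.32 - 0.79x = 24.31 + 1.64x → x* = 23.4609.
Gap = |33.8991 − 23.4609| = 10.4382.

10.44 units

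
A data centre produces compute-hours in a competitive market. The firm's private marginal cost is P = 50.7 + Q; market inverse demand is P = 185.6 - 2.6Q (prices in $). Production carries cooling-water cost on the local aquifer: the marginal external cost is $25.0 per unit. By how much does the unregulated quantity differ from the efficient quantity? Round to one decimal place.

6.9 units

Market equilibrium (private): 50.7 + Q = 185.6 - 2.6Q → Q_m = 37.4722.
Social marginal cost = private MC + MEC = 75.7 + Q.
Set SMC = demand: 75.7 + Q = 185.6 - 2.6Q → Q* = 30.5278.
Gap = |37.4722 − 30.5278| = 6.9444.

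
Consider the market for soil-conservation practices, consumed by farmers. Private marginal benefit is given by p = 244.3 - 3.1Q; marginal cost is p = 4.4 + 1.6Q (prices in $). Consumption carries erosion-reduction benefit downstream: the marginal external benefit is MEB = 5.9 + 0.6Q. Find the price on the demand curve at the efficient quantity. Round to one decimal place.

P = $58.5

Social marginal benefit = demand + MEB = 250.2 - 2.5Q.
Set SMB = MC: 250.2 - 2.5Q = 4.4 + 1.6Q → Q* = 59.9512.
Consumer price on the demand curve at Q*: 244.3 − 3.1×59.9512 = 58.4513.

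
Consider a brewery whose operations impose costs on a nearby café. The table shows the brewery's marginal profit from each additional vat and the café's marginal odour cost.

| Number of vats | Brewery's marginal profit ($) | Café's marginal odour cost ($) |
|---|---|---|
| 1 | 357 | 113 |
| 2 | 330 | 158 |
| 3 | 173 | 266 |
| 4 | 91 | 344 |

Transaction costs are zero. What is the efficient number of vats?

Bargaining reaches the level where marginal profit last exceeds marginal odour cost.
That holds through level 2 (330 ≥ 158) but not at 3 (173 < 266).

2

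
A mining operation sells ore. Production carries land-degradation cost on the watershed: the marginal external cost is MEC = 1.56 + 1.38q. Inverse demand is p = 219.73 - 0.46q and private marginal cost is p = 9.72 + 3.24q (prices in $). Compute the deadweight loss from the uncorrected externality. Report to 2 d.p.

Market equilibrium (private): 9.72 + 3.24q = 219.73 - 0.46q → q_m = 56.7595.
Social marginal cost = private MC + MEC = 11.28 + 4.62q.
Set SMC = demand: 11.28 + 4.62q = 219.73 - 0.46q → q* = 41.0335.
The welfare-loss triangle has base |q_m − q*| and height MEC(q_m) (the vertical gap between SMC and demand is zero at q* and MEC at q_m).
DWL = ½ × 15.7260 × 79.8881 = 628.1601.

DWL = $628.16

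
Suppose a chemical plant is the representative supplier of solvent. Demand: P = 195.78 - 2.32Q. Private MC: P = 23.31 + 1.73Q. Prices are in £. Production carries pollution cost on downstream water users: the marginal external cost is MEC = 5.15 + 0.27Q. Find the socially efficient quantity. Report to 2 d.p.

Q* = 38.73

Social marginal cost = private MC + MEC = 28.46 + 2.00Q.
Set SMC = demand: 28.46 + 2.00Q = 195.78 - 2.32Q → Q* = 38.7315.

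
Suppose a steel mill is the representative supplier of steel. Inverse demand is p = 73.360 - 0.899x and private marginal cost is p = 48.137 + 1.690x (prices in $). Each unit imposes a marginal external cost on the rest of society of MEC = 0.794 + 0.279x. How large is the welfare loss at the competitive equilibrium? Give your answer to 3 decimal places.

Market equilibrium (private): 48.137 + 1.690x = 73.360 - 0.899x → x_m = 9.7424.
Social marginal cost = private MC + MEC = 48.931 + 1.969x.
Set SMC = demand: 48.931 + 1.969x = 73.360 - 0.899x → x* = 8.5178.
The loss is the area between SMC and demand from x* to x_m; with linear curves that's a triangle of height MEC(x_m).
DWL = ½ × 1.2246 × 3.5121 = 2.1505.

DWL = $2.150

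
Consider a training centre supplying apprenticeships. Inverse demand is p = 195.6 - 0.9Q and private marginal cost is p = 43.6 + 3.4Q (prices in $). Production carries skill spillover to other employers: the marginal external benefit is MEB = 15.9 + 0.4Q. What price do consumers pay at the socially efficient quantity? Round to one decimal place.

P = $156.9

Social marginal cost = private MC − MEB = 27.7 + 3.0Q.
Set SMC = demand: 27.7 + 3.0Q = 195.6 - 0.9Q → Q* = 43.0513.
Consumer price on the demand curve at Q*: 195.6 − 0.9×43.0513 = 156.8538.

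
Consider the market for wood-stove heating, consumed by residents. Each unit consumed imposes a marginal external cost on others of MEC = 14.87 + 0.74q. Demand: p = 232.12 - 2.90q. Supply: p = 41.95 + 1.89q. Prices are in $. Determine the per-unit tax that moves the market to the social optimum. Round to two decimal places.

Social marginal benefit = demand − MEC = 217.25 - 3.64q.
Set SMB = MC: 217.25 - 3.64q = 41.95 + 1.89q → q* = 31.6998.
The Pigouvian tax equals MEC at q*: 14.87 + 0.74×31.6998 = 38.3279.

tax = $38.33 per unit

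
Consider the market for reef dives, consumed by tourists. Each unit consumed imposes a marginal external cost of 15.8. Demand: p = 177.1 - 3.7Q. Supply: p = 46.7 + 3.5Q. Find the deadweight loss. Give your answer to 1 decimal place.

Market equilibrium (private): 46.7 + 3.5Q = 177.1 - 3.7Q → Q_m = 18.1111.
Social marginal benefit = demand − MEC = 161.3 - 3.7Q.
Set SMB = MC: 161.3 - 3.7Q = 46.7 + 3.5Q → Q* = 15.9167.
Height of the DWL triangle at Q_m is MC(Q_m) − SMB(Q_m) = MEC(Q_m) = 15.8000.
DWL = ½ × 2.1944 × 15.8000 = 17.3358.

DWL = 17.3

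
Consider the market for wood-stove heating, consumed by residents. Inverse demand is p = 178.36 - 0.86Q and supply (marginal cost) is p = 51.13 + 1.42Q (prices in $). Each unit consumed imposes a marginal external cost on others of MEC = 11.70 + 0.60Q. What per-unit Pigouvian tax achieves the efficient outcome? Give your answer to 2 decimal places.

tax = $35.77 per unit

Social marginal benefit = demand − MEC = 166.66 - 1.46Q.
Set SMB = MC: 166.66 - 1.46Q = 51.13 + 1.42Q → Q* = 40.1146.
The Pigouvian tax equals MEC at Q*: 11.70 + 0.60×40.1146 = 35.7688.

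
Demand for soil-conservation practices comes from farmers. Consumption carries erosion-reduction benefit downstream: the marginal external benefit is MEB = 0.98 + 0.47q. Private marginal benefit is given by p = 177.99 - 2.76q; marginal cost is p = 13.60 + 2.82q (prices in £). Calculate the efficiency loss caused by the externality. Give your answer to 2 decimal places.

Market equilibrium (private): 13.60 + 2.82q = 177.99 - 2.76q → q_m = 29.4606.
Social marginal benefit = demand + MEB = 178.97 - 2.29q.
Set SMB = MC: 178.97 - 2.29q = 13.60 + 2.82q → q* = 32.3620.
The welfare-loss triangle has base |q_m − q*| and height MEB(q_m) (the vertical gap between SMB and MC is zero at q* and MEB at q_m).
DWL = ½ × 2.9014 × 14.8265 = 21.5088.

DWL = £21.51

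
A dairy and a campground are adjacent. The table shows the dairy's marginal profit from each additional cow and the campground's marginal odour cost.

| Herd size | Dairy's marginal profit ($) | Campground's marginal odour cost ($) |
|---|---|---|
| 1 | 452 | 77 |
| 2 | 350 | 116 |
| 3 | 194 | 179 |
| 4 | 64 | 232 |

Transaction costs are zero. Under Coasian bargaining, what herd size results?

Bargaining reaches the level where marginal profit last exceeds marginal odour cost.
That holds through level 3 (194 ≥ 179) but not at 4 (64 < 232).

3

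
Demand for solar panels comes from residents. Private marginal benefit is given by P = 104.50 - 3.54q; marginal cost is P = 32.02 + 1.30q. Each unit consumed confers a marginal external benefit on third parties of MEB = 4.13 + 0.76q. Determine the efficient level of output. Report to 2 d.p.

q* = 18.78

Social marginal benefit = demand + MEB = 108.63 - 2.78q.
Set SMB = MC: 108.63 - 2.78q = 32.02 + 1.30q → q* = 18.7770.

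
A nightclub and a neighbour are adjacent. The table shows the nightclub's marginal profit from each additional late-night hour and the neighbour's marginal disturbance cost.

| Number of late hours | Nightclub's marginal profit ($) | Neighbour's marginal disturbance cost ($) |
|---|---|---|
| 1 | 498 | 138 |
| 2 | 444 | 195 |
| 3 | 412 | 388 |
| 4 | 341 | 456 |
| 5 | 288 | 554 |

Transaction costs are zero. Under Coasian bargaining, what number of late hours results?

Bargaining reaches the level where marginal profit last exceeds marginal disturbance cost.
That holds through level 3 (412 ≥ 388) but not at 4 (341 < 456).

3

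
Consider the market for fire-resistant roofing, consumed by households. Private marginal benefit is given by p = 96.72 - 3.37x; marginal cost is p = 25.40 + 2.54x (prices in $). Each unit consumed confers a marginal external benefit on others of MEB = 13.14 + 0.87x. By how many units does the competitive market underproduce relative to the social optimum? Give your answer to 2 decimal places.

Market equilibrium (private): 25.40 + 2.54x = 96.72 - 3.37x → x_m = 12.0677.
Social marginal benefit = demand + MEB = 109.86 - 2.50x.
Set SMB = MC: 109.86 - 2.50x = 25.40 + 2.54x → x* = 16.7579.
Gap = |12.0677 − 16.7579| = 4.6902.

4.69 units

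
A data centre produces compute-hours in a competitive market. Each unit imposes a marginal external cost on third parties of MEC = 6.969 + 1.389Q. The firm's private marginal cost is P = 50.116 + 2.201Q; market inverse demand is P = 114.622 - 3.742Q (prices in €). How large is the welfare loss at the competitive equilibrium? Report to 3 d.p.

DWL = €33.142

Market equilibrium (private): 50.116 + 2.201Q = 114.622 - 3.742Q → Q_m = 10.8541.
Social marginal cost = private MC + MEC = 57.085 + 3.590Q.
Set SMC = demand: 57.085 + 3.590Q = 114.622 - 3.742Q → Q* = 7.8474.
Height of the DWL triangle at Q_m is SMC(Q_m) − demand(Q_m) = MEC(Q_m) = 22.0454.
DWL = ½ × 3.0067 × 22.0454 = 33.1420.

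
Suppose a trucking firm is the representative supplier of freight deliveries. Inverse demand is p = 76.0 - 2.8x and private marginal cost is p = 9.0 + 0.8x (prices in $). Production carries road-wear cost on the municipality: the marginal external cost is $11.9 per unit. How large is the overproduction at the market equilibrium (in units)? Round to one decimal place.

3.3 units

Market equilibrium (private): 9.0 + 0.8x = 76.0 - 2.8x → x_m = 18.6111.
Social marginal cost = private MC + MEC = 20.9 + 0.8x.
Set SMC = demand: 20.9 + 0.8x = 76.0 - 2.8x → x* = 15.3056.
Gap = |18.6111 − 15.3056| = 3.3055.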